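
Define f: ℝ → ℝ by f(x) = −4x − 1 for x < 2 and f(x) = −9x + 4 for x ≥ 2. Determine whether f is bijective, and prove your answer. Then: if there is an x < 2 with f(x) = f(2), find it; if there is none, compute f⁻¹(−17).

7/3

Both pieces are strictly decreasing (slopes −4 and −9), so each is injective on its own interval.
The left piece maps (−∞, 2) onto (−9, ∞); the right piece maps [2, ∞) onto (−∞, −14].
The images leave a gap (−9 has no preimage), so f is not surjective, hence not bijective.
Because the two images are disjoint, no x < 2 has f(x) = f(2), so we compute f⁻¹(−17): −17 lies in (−∞, −14], so solve −9x + 4 = −17: x = (−17 − 4)/(−9) = 7/3.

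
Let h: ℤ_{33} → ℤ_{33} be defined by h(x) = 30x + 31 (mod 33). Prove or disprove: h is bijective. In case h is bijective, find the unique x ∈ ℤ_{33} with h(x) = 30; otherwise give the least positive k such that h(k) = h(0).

We have gcd(30, 33) = 3 > 1. Taking s = 0 and t = 11: h(0) = 31 and h(11) = 30·11 + 31 = 361 ≡ 31 (mod 33).
So h(0) = h(11) while 0 ≠ 11, hence h is not injective, hence not bijective.
Since h is not bijective, we find the least positive k with h(k) = h(0): this means 30k ≡ 0 (mod 33), i.e. 33 ∣ 30k. Since gcd(30, 33) = 3, dividing through by 3 this holds exactly when 11 ∣ 10k, and as gcd(10, 11) = 1, exactly when 11 ∣ k.
The smallest positive such k is 11.

11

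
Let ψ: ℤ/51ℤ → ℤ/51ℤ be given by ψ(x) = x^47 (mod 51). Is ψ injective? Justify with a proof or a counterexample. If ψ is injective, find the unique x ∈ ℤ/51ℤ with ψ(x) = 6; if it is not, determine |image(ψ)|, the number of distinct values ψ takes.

Computing x^47 mod 51 for each x (by repeated squaring, reducing mod 51 at every step), the values ψ(0), ψ(1), …, ψ(50) are: 0, 1, 26, 6, 13, 41, 3, 22, 32, 36, 46, 14, 27, 4, 11, 42, 16, 17, 18, 43, 23, 30, 7, 20, 39, 49, 2, 12, 31, 44, 21, 28, 8, 33, 34, 35, 9, 40, 47, 24, 37, 5, 15, 19, 29, 48, 10, 38, 45, 25, 50.
Every element of ℤ/51ℤ appears exactly once in this list, so ψ is a bijection, and in particular injective.
Since ψ is injective, we read off the preimage of 6 from the same table: ψ(3) = 6, so ψ⁻¹(6) = 3.

3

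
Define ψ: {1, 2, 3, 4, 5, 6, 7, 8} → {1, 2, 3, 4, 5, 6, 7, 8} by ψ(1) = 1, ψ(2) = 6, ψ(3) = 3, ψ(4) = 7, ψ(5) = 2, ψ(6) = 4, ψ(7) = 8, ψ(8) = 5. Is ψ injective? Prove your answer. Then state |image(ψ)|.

8

The values ψ(1), …, ψ(8) are 1, 6, 3, 7, 2, 4, 8, 5 — all distinct.
So ψ(a) = ψ(b) only when a = b, and ψ is injective.
The image of ψ is {1, 2, 3, 4, 5, 6, 7, 8}, which has 8 elements.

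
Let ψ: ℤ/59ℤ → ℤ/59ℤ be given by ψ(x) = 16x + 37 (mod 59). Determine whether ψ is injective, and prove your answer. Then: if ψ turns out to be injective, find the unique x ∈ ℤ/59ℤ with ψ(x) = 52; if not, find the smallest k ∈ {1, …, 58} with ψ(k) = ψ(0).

12

If ψ(s) = ψ(t), then 16s ≡ 16t (mod 59). Because gcd(16, 59) = 1, we may cancel 16 to get s ≡ t (mod 59).
Thus ψ is injective.
We now compute 16⁻¹ mod 59 explicitly. Euclid's algorithm: 59 = 3·16 + 11, 16 = 1·11 + 5, 11 = 2·5 + 1; back-substituting gives 1 = 48·16 − 13·59, so 16⁻¹ ≡ 48 (mod 59).
Since ψ is injective, we find ψ⁻¹(52): we need 16x ≡ 52 − 37 ≡ 15 (mod 59). Using 16⁻¹ = 48: x ≡ 48·15 = 720 = 12·59 + 12, so x = 12.
Check: ψ(12) = 16·12 + 37 = 229 = 3·59 + 52 ≡ 52 (mod 59).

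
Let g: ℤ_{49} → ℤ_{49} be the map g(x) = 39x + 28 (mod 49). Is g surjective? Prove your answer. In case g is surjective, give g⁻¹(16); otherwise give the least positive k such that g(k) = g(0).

11

Since gcd(39, 49) = 1, 39 is invertible modulo 49. Euclid's algorithm: 49 = 1·39 + 10, 39 = 3·10 + 9, 10 = 1·9 + 1; back-substituting gives 1 = 44·39 − 35·49, so 39⁻¹ ≡ 44 (mod 49).
Then y ↦ 44(y − 28) is a two-sided inverse to g, so every y ∈ ℤ_{49} has a preimage.
Therefore g is surjective.
Since g is surjective, we compute g⁻¹(16): solve 39x + 28 ≡ 16 (mod 49), i.e. 39x ≡ 37 (mod 49).
Multiplying by 39⁻¹ = 44 gives x ≡ 44·37 = 1628 = 33·49 + 11 ≡ 11 (mod 49).
Check: g(11) = 39·11 + 28 = 457 = 9·49 + 16 ≡ 16 (mod 49).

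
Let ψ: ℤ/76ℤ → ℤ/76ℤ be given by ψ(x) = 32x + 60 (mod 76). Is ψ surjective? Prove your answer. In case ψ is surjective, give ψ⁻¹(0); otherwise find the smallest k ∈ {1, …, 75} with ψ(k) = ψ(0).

19

By definition, ψ is surjective if every y in the codomain equals ψ(x) for some x in the domain.
Since gcd(32, 76) = 4, we have 32x ≡ 0 (mod 4) for all x, so ψ(x) ≡ 0 (mod 4).
But 1 ≢ 0 (mod 4), so 1 ∈ ℤ/76ℤ has no preimage. Therefore ψ is not surjective.
Since ψ is not surjective, we find the least positive k with ψ(k) = ψ(0): this means 32k ≡ 0 (mod 76), i.e. 76 ∣ 32k. Since gcd(32, 76) = 4, dividing through by 4 this holds exactly when 19 ∣ 8k, and as gcd(8, 19) = 1, exactly when 19 ∣ k.
The smallest positive such k is 19.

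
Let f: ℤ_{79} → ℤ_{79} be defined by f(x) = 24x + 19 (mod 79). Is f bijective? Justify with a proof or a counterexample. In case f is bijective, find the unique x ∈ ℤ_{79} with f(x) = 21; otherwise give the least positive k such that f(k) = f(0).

33

By definition, f is injective if f(a) = f(b) implies a = b.
If f(a) = f(b), then 24a ≡ 24b (mod 79). Because gcd(24, 79) = 1, we may cancel 24 to get a ≡ b (mod 79).
We now compute 24⁻¹ mod 79 explicitly. Euclid's algorithm: 79 = 3·24 + 7, 24 = 3·7 + 3, 7 = 2·3 + 1; back-substituting gives 1 = 56·24 − 17·79, so 24⁻¹ ≡ 56 (mod 79).
For any y ∈ ℤ_{79}, x = 56(y − 19) mod 79 satisfies f(x) = 24·56(y − 19) + 19 ≡ y (since 24·56 ≡ 1 mod 79). So every y has a preimage.
Hence f is bijective.
Since f is bijective, we compute f⁻¹(21): solve 24x + 19 ≡ 21 (mod 79), i.e. 24x ≡ 2 (mod 79).
Multiplying by 24⁻¹ = 56 gives x ≡ 56·2 = 112 = 1·79 + 33 ≡ 33 (mod 79).
Check: f(33) = 24·33 + 19 = 811 = 10·79 + 21 ≡ 21 (mod 79).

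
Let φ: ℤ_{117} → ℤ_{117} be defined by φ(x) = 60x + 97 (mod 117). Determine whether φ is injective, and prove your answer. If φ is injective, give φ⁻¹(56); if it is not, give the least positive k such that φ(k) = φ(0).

39

We have gcd(60, 117) = 3 > 1. Taking s = 0 and t = 39: φ(0) = 97 and φ(39) = 60·39 + 97 = 2437 ≡ 97 (mod 117).
So φ(0) = φ(39) while 0 ≠ 39, thus φ is not injective.
Since φ is not injective, we find the least positive k with φ(k) = φ(0): this means 60k ≡ 0 (mod 117), i.e. 117 ∣ 60k. Since gcd(60, 117) = 3, dividing through by 3 this holds exactly when 39 ∣ 20k, and as gcd(20, 39) = 1, exactly when 39 ∣ k.
The smallest positive such k is 39.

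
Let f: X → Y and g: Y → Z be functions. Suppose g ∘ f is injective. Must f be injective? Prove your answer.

Suppose f(a) = f(b). Applying g: (g ∘ f)(a) = (g ∘ f)(b). Since g ∘ f is injective, a = b. Therefore f is injective.

injective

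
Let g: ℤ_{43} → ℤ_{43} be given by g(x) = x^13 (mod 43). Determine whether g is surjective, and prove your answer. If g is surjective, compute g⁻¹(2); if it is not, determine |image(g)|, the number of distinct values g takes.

Since 43 is prime, the nonzero elements of ℤ_{43} form a cyclic group of order 42.
As gcd(13, 42) = 1, raising to the 13th power is a bijection on this group: if s^13 ≡ t^13 then (st^{−1})^13 = 1, and the only element of order dividing gcd(13, 42) = 1 is 1, so s = t.
With g(0) = 0 this makes g injective on all of ℤ_{43}, hence bijective (finite equal-size domain and codomain). In particular g is surjective.
Since g is surjective, we find the preimage of 2. The inverse of x ↦ x^13 on (ℤ_{43})^× is x ↦ x^13, because 13·13 = 169 = 4·42 + 1 ≡ 1 (mod 42) and x^{42} = 1 for x ≠ 0 (Fermat). So g⁻¹(2) = 2^13 mod 43.
Repeated squaring mod 43: 2^1 ≡ 2, 2^2 ≡ 2² = 4, 2^4 ≡ 4² = 16, 2^8 ≡ 16² = 256 ≡ 41. Since 13 = 8 + 4 + 1, 2^13 ≡ 41·16·2: 41·16 = 656 ≡ 11, then 11·2 = 22. So 2^13 ≡ 22 (mod 43).
Hence g⁻¹(2) = 22.

22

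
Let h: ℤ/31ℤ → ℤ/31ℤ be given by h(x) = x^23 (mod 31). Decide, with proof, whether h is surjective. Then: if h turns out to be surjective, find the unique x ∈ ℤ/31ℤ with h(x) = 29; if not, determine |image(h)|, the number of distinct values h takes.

Since 31 is prime, the nonzero elements of ℤ/31ℤ form a cyclic group of order 30.
As gcd(23, 30) = 1, raising to the 23rd power is a bijection on this group: if x_1^23 ≡ x_2^23 then (x_1x_2^{−1})^23 = 1, and the only element of order dividing gcd(23, 30) = 1 is 1, so x_1 = x_2.
With h(0) = 0 this makes h injective on all of ℤ/31ℤ, hence bijective (finite equal-size domain and codomain). In particular h is surjective.
Since h is surjective, we find the preimage of 29. The inverse of x ↦ x^23 on (ℤ/31ℤ)^× is x ↦ x^17, because 23·17 = 391 = 13·30 + 1 ≡ 1 (mod 30) and x^{30} = 1 for x ≠ 0 (Fermat). So h⁻¹(29) = 29^17 mod 31.
Repeated squaring mod 31: 29^1 ≡ 29, 29^2 ≡ 29² = 841 ≡ 4, 29^4 ≡ 4² = 16, 29^8 ≡ 16² = 256 ≡ 8, 29^16 ≡ 8² = 64 ≡ 2. Since 17 = 16 + 1, 29^17 ≡ 2·29: 2·29 = 58 ≡ 27. So 29^17 ≡ 27 (mod 31).
Hence h⁻¹(29) = 27.

27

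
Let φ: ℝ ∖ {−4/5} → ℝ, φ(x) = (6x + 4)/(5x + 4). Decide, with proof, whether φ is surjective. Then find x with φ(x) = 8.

-14/17

If φ(x) = 6/5, cross-multiplying gives 5(6x + 4) = 6(5x + 4), which simplifies to 20 = 24 — false.  So 6/5 has no preimage and φ is not surjective.
Solving φ(x) = 8: cross-multiplying gives 6x + 4 = 8(5x + 4), which rearranges to −34x = 28, so x = −14/17.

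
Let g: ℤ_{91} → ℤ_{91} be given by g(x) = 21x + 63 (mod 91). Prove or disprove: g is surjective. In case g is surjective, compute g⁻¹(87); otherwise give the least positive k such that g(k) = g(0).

13

Since gcd(21, 91) = 7, we have 21x ≡ 0 (mod 7) for all x, so g(x) ≡ 0 (mod 7).
But 1 ≢ 0 (mod 7), so 1 ∈ ℤ_{91} has no preimage. Thus g is not surjective.
Since g is not surjective, we find the least positive k with g(k) = g(0): this means 21k ≡ 0 (mod 91), i.e. 91 ∣ 21k. Since gcd(21, 91) = 7, dividing through by 7 this holds exactly when 13 ∣ 3k, and as gcd(3, 13) = 1, exactly when 13 ∣ k.
The smallest positive such k is 13.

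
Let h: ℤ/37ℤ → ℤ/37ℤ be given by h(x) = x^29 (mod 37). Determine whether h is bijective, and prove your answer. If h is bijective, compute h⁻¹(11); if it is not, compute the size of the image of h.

27

Since 37 is prime, the nonzero elements of ℤ/37ℤ form a cyclic group of order 36.
As gcd(29, 36) = 1, raising to the 29th power is a bijection on this group: if s^29 ≡ t^29 then (st^{−1})^29 = 1, and the only element of order dividing gcd(29, 36) = 1 is 1, so s = t.
With h(0) = 0 this makes h injective on all of ℤ/37ℤ, hence bijective (finite equal-size domain and codomain). In particular h is bijective.
Since h is bijective, we find the preimage of 11. The inverse of x ↦ x^29 on (ℤ/37ℤ)^× is x ↦ x^5, because 29·5 = 145 = 4·36 + 1 ≡ 1 (mod 36) and x^{36} = 1 for x ≠ 0 (Fermat). So h⁻¹(11) = 11^5 mod 37.
Repeated squaring mod 37: 11^1 ≡ 11, 11^2 ≡ 11² = 121 ≡ 10, 11^4 ≡ 10² = 100 ≡ 26. Since 5 = 4 + 1, 11^5 ≡ 26·11: 26·11 = 286 ≡ 27. So 11^5 ≡ 27 (mod 37).
Hence h⁻¹(11) = 27.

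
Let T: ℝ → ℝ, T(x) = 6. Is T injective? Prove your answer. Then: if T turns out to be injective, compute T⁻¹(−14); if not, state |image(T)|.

T(0) = 6 = T(1) with 0 ≠ 1, so T is not injective.
Since T is not injective, we state |image(T)|: the image of T is {6}, which has 1 element.

1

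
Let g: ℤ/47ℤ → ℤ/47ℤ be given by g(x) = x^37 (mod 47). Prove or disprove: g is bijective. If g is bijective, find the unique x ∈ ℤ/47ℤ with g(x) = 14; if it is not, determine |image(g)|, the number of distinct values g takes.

Since 47 is prime, the nonzero elements of ℤ/47ℤ form a cyclic group of order 46.
As gcd(37, 46) = 1, raising to the 37th power is a bijection on this group: if u^37 ≡ v^37 then (uv^{−1})^37 = 1, and the only element of order dividing gcd(37, 46) = 1 is 1, so u = v.
With g(0) = 0 this makes g injective on all of ℤ/47ℤ, hence bijective (finite equal-size domain and codomain). In particular g is bijective.
Since g is bijective, we find the preimage of 14. The inverse of x ↦ x^37 on (ℤ/47ℤ)^× is x ↦ x^5, because 37·5 = 185 = 4·46 + 1 ≡ 1 (mod 46) and x^{46} = 1 for x ≠ 0 (Fermat). So g⁻¹(14) = 14^5 mod 47.
Repeated squaring mod 47: 14^1 ≡ 14, 14^2 ≡ 14² = 196 ≡ 8, 14^4 ≡ 8² = 64 ≡ 17. Since 5 = 4 + 1, 14^5 ≡ 17·14: 17·14 = 238 ≡ 3. So 14^5 ≡ 3 (mod 47).
Hence g⁻¹(14) = 3.

3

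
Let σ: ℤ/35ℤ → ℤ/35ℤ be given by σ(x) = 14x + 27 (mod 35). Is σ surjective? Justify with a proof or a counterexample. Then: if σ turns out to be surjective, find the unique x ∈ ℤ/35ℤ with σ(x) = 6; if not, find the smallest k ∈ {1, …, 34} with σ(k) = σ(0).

Since gcd(14, 35) = 7, we have 14x ≡ 0 (mod 7) for all x, so σ(x) ≡ 6 (mod 7).
But 0 ≢ 6 (mod 7), so 0 ∈ ℤ/35ℤ has no preimage. Hence σ is not surjective.
Since σ is not surjective, we find the least positive k with σ(k) = σ(0): this means 14k ≡ 0 (mod 35), i.e. 35 ∣ 14k. Since gcd(14, 35) = 7, dividing through by 7 this holds exactly when 5 ∣ 2k, and as gcd(2, 5) = 1, exactly when 5 ∣ k.
The smallest positive such k is 5.

5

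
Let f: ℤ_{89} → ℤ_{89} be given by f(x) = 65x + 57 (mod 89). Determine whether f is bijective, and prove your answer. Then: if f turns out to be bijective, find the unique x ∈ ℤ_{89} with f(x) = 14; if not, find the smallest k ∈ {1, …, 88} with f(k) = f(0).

50

By definition, f is injective when f(a) = f(b) forces a = b.
If f(a) = f(b), then 65a ≡ 65b (mod 89). Because gcd(65, 89) = 1, we may cancel 65 to get a ≡ b (mod 89).
We now compute 65⁻¹ mod 89 explicitly. Euclid's algorithm: 89 = 1·65 + 24, 65 = 2·24 + 17, 24 = 1·17 + 7, 17 = 2·7 + 3, 7 = 2·3 + 1; back-substituting gives 1 = 63·65 − 46·89, so 65⁻¹ ≡ 63 (mod 89).
For any y ∈ ℤ_{89}, x = 63(y − 57) mod 89 satisfies f(x) = 65·63(y − 57) + 57 ≡ y (since 65·63 ≡ 1 mod 89). So every y has a preimage.
Hence f is bijective.
Since f is bijective, we find f⁻¹(14): we need 65x ≡ 14 − 57 ≡ 46 (mod 89). Using 65⁻¹ = 63: x ≡ 63·46 = 2898 = 32·89 + 50, so x = 50.
Check: f(50) = 65·50 + 57 = 3307 = 37·89 + 14 ≡ 14 (mod 89).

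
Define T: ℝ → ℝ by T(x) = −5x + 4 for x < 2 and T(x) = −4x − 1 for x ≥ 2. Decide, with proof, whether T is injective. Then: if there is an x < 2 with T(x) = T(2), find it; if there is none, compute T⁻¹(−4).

Both pieces are strictly decreasing (slopes −5 and −4), so each is injective on its own interval.
The left piece maps (−∞, 2) onto (−6, ∞); the right piece maps [2, ∞) onto (−∞, −9].
These images are disjoint, so no value is attained by both pieces. Therefore T is injective.
Because the two images are disjoint, no x < 2 has T(x) = T(2), so we compute T⁻¹(−4): −4 lies in (−6, ∞), so solve −5x + 4 = −4: x = (−4 − 4)/(−5) = 8/5.

8/5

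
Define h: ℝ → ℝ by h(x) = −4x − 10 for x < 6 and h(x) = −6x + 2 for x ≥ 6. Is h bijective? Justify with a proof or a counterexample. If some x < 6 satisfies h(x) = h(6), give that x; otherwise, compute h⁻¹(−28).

9/2

Both pieces are strictly decreasing (slopes −4 and −6), so each is injective on its own interval.
The left piece maps (−∞, 6) onto (−34, ∞); the right piece maps [6, ∞) onto (−∞, −34].
Since −34 = −34, the images partition ℝ: h is injective and surjective, hence bijective.
Because the two images are disjoint, no x < 6 has h(x) = h(6), so we compute h⁻¹(−28): −28 lies in (−34, ∞), so solve −4x − 10 = −28: x = (−28 + 10)/(−4) = 9/2.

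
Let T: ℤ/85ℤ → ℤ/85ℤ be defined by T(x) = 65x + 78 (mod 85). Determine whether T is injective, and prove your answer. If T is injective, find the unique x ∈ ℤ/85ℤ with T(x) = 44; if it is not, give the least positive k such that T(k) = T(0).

We have gcd(65, 85) = 5 > 1. Taking u = 0 and v = 17: T(0) = 78 and T(17) = 65·17 + 78 = 1183 ≡ 78 (mod 85).
So T(0) = T(17) while 0 ≠ 17, hence T is not injective.
Since T is not injective, we find the least positive k with T(k) = T(0): this means 65k ≡ 0 (mod 85), i.e. 85 ∣ 65k. Since gcd(65, 85) = 5, dividing through by 5 this holds exactly when 17 ∣ 13k, and as gcd(13, 17) = 1, exactly when 17 ∣ k.
The smallest positive such k is 17.

17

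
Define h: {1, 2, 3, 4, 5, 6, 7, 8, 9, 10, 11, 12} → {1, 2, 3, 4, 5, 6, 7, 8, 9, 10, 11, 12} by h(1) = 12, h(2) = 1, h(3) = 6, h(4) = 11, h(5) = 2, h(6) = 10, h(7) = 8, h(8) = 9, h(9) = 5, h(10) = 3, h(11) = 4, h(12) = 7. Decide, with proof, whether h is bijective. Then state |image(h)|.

The values 12, 1, 6, 11, 2, 10, 8, 9, 5, 3, 4, 7 are a permutation of {1, 2, 3, 4, 5, 6, 7, 8, 9, 10, 11, 12}: each element appears exactly once.
So h is injective and surjective, hence bijective.
The image of h is {1, 2, 3, 4, 5, 6, 7, 8, 9, 10, 11, 12}, which has 12 elements.

12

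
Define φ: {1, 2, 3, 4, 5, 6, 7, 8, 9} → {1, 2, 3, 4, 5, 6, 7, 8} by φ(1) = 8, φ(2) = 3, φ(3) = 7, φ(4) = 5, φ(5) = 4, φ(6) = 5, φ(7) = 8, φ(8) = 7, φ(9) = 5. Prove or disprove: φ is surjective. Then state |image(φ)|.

5

No element maps to 1, so φ is not surjective.
The image of φ is {3, 4, 5, 7, 8}, which has 5 elements.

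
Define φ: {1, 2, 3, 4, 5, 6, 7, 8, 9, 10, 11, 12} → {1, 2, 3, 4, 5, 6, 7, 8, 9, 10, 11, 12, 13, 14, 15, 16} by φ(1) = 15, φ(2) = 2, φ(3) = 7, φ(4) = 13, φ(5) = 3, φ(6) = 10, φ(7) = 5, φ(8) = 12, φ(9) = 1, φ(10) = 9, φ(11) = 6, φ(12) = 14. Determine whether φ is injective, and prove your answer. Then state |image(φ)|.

The values φ(1), …, φ(12) are 15, 2, 7, 13, 3, 10, 5, 12, 1, 9, 6, 14 — all distinct.
So φ(x_1) = φ(x_2) only when x_1 = x_2, and φ is injective.
The image of φ is {1, 2, 3, 5, 6, 7, 9, 10, 12, 13, 14, 15}, which has 12 elements.

12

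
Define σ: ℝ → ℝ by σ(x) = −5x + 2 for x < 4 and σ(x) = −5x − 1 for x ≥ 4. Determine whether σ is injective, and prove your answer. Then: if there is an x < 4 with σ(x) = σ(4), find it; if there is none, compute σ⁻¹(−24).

Both pieces are strictly decreasing (slopes −5 and −5), so each is injective on its own interval.
The left piece maps (−∞, 4) onto (−18, ∞); the right piece maps [4, ∞) onto (−∞, −21].
These images are disjoint, so no value is attained by both pieces. Hence σ is injective.
Because the two images are disjoint, no x < 4 has σ(x) = σ(4), so we compute σ⁻¹(−24): −24 lies in (−∞, −21], so solve −5x − 1 = −24: x = (−24 + 1)/(−5) = 23/5.

23/5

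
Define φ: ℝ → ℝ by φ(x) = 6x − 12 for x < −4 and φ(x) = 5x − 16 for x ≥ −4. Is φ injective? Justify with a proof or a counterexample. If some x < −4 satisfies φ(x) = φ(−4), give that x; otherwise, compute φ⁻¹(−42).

-5

Both pieces are strictly increasing (slopes 6 and 5), so each is injective on its own interval.
The left piece maps (−∞, −4) onto (−∞, −36); the right piece maps [−4, ∞) onto [−36, ∞).
These images are disjoint, so no value is attained by both pieces. Hence φ is injective.
Because the two images are disjoint, no x < −4 has φ(x) = φ(−4), so we compute φ⁻¹(−42): −42 lies in (−∞, −36), so solve 6x − 12 = −42: x = (−42 + 12)/6 = −5.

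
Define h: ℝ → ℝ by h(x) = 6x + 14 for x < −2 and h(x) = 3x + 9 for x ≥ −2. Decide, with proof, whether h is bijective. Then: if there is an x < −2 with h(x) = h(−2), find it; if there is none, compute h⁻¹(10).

Both pieces are strictly increasing (slopes 6 and 3), so each is injective on its own interval.
The left piece maps (−∞, −2) onto (−∞, 2); the right piece maps [−2, ∞) onto [3, ∞).
The images leave a gap (2 has no preimage), so h is not surjective, hence not bijective.
Because the two images are disjoint, no x < −2 has h(x) = h(−2), so we compute h⁻¹(10): 10 lies in [3, ∞), so solve 3x + 9 = 10: x = (10 − 9)/3 = 1/3.

1/3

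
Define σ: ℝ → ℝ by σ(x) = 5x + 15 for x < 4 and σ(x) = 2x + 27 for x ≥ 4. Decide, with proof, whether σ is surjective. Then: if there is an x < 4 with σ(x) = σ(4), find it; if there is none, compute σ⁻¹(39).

Both pieces are strictly increasing (slopes 5 and 2), so each is injective on its own interval.
The left piece maps (−∞, 4) onto (−∞, 35); the right piece maps [4, ∞) onto [35, ∞).
These images together cover ℝ, so σ is surjective.
Because the two images are disjoint, no x < 4 has σ(x) = σ(4), so we compute σ⁻¹(39): 39 lies in [35, ∞), so solve 2x + 27 = 39: x = (39 − 27)/2 = 6.

6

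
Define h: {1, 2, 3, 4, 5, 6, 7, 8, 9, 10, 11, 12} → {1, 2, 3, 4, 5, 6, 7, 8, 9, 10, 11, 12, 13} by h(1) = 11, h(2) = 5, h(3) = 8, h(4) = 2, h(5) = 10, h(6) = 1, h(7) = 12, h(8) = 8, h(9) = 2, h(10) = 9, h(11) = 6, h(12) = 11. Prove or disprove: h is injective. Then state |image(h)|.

h(3) = 8 = h(8) with 3 ≠ 8, so h is not injective.
The image of h is {1, 2, 5, 6, 8, 9, 10, 11, 12}, which has 9 elements.

9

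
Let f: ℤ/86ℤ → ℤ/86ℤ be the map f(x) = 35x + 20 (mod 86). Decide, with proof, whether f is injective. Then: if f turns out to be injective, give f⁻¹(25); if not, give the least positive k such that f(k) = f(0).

37

If f(x_1) = f(x_2), then 35x_1 ≡ 35x_2 (mod 86). Because gcd(35, 86) = 1, we may cancel 35 to get x_1 ≡ x_2 (mod 86).
Hence f is injective.
We now compute 35⁻¹ mod 86 explicitly. Euclid's algorithm: 86 = 2·35 + 16, 35 = 2·16 + 3, 16 = 5·3 + 1; back-substituting gives 1 = 59·35 − 24·86, so 35⁻¹ ≡ 59 (mod 86).
Since f is injective, we compute f⁻¹(25): solve 35x + 20 ≡ 25 (mod 86), i.e. 35x ≡ 5 (mod 86).
Multiplying by 35⁻¹ = 59 gives x ≡ 59·5 = 295 = 3·86 + 37 ≡ 37 (mod 86).
Check: f(37) = 35·37 + 20 = 1315 = 15·86 + 25 ≡ 25 (mod 86).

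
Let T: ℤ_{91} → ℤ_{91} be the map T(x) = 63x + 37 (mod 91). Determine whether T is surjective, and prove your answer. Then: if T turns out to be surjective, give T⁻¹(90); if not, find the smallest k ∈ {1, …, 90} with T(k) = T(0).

13

Since gcd(63, 91) = 7, we have 63x ≡ 0 (mod 7) for all x, so T(x) ≡ 2 (mod 7).
But 0 ≢ 2 (mod 7), so 0 ∈ ℤ_{91} has no preimage. Therefore T is not surjective.
Since T is not surjective, we find the least positive k with T(k) = T(0): this means 63k ≡ 0 (mod 91), i.e. 91 ∣ 63k. Since gcd(63, 91) = 7, dividing through by 7 this holds exactly when 13 ∣ 9k, and as gcd(9, 13) = 1, exactly when 13 ∣ k.
The smallest positive such k is 13.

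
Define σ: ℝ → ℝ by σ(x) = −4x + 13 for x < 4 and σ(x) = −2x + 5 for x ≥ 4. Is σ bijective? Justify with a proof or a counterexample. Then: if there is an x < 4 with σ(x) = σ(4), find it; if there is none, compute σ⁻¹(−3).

Both pieces are strictly decreasing (slopes −4 and −2), so each is injective on its own interval.
The left piece maps (−∞, 4) onto (−3, ∞); the right piece maps [4, ∞) onto (−∞, −3].
Since −3 = −3, the images partition ℝ: σ is injective and surjective, hence bijective.
Because the two images are disjoint, no x < 4 has σ(x) = σ(4), so we compute σ⁻¹(−3): −3 lies in (−∞, −3], so solve −2x + 5 = −3: x = (−3 − 5)/(−2) = 4.

4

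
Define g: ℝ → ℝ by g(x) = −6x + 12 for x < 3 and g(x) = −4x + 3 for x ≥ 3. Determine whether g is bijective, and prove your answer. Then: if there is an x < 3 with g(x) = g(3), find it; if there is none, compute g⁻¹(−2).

Both pieces are strictly decreasing (slopes −6 and −4), so each is injective on its own interval.
The left piece maps (−∞, 3) onto (−6, ∞); the right piece maps [3, ∞) onto (−∞, −9].
The images leave a gap (−6 has no preimage), so g is not surjective, hence not bijective.
Because the two images are disjoint, no x < 3 has g(x) = g(3), so we compute g⁻¹(−2): −2 lies in (−6, ∞), so solve −6x + 12 = −2: x = (−2 − 12)/(−6) = 7/3.

7/3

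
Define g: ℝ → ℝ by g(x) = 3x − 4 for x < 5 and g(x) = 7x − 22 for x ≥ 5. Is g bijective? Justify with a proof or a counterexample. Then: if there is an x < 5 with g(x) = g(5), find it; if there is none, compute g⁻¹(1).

5/3

Both pieces are strictly increasing (slopes 3 and 7), so each is injective on its own interval.
The left piece maps (−∞, 5) onto (−∞, 11); the right piece maps [5, ∞) onto [13, ∞).
The images leave a gap (11 has no preimage), so g is not surjective, hence not bijective.
Because the two images are disjoint, no x < 5 has g(x) = g(5), so we compute g⁻¹(1): 1 lies in (−∞, 11), so solve 3x − 4 = 1: x = (1 + 4)/3 = 5/3.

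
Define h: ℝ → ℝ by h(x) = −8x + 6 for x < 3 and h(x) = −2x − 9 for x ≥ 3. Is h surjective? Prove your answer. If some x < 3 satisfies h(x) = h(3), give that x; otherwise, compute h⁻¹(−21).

Both pieces are strictly decreasing (slopes −8 and −2), so each is injective on its own interval.
The left piece maps (−∞, 3) onto (−18, ∞); the right piece maps [3, ∞) onto (−∞, −15].
The union (−18, ∞) ∪ (−∞, −15] covers ℝ, so h is surjective.
For the follow-up: the images overlap, so an x < 3 with h(x) = h(3) exists. h(3) = −15; solving −8x + 6 = −15 for x < 3 gives x = (−15 − 6)/(−8) = 21/8.

21/8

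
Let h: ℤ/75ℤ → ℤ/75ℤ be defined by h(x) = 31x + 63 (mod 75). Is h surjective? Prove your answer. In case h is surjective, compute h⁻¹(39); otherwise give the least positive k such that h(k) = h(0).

Since gcd(31, 75) = 1, 31 is invertible modulo 75. Euclid's algorithm: 75 = 2·31 + 13, 31 = 2·13 + 5, 13 = 2·5 + 3, 5 = 1·3 + 2, 3 = 1·2 + 1; back-substituting gives 1 = 46·31 − 19·75, so 31⁻¹ ≡ 46 (mod 75).
For any y ∈ ℤ/75ℤ, x = 46(y − 63) mod 75 satisfies h(x) = 31·46(y − 63) + 63 ≡ y (since 31·46 ≡ 1 mod 75). So every y has a preimage.
Hence h is surjective.
Since h is surjective, we compute h⁻¹(39): solve 31x + 63 ≡ 39 (mod 75), i.e. 31x ≡ 51 (mod 75).
Multiplying by 31⁻¹ = 46 gives x ≡ 46·51 = 2346 = 31·75 + 21 ≡ 21 (mod 75).
Check: h(21) = 31·21 + 63 = 714 = 9·75 + 39 ≡ 39 (mod 75).

21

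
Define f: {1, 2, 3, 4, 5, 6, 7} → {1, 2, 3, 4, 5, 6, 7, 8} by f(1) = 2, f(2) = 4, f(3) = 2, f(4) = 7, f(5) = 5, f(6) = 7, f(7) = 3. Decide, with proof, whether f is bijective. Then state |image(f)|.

5

f(1) = 2 = f(3) with 1 ≠ 3, so f is not injective, hence not bijective.
The image of f is {2, 3, 4, 5, 7}, which has 5 elements.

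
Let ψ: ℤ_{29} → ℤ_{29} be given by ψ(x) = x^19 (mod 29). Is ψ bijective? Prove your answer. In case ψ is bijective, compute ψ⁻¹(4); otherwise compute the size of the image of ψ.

Since 29 is prime, the nonzero elements of ℤ_{29} form a cyclic group of order 28.
As gcd(19, 28) = 1, raising to the 19th power is a bijection on this group: if a^19 ≡ b^19 then (ab^{−1})^19 = 1, and the only element of order dividing gcd(19, 28) = 1 is 1, so a = b.
With ψ(0) = 0 this makes ψ injective on all of ℤ_{29}, hence bijective (finite equal-size domain and codomain). In particular ψ is bijective.
Since ψ is bijective, we find the preimage of 4. The inverse of x ↦ x^19 on (ℤ_{29})^× is x ↦ x^3, because 19·3 = 57 = 2·28 + 1 ≡ 1 (mod 28) and x^{28} = 1 for x ≠ 0 (Fermat). So ψ⁻¹(4) = 4^3 mod 29.
Repeated squaring mod 29: 4^1 ≡ 4, 4^2 ≡ 4² = 16. Since 3 = 2 + 1, 4^3 ≡ 16·4: 16·4 = 64 ≡ 6. So 4^3 ≡ 6 (mod 29).
Hence ψ⁻¹(4) = 6.

6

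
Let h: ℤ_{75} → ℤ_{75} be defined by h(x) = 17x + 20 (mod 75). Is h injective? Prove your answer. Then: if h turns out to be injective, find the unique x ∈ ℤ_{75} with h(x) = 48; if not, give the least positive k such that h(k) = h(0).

If h(x_1) = h(x_2), then 17x_1 ≡ 17x_2 (mod 75). Because gcd(17, 75) = 1, we may cancel 17 to get x_1 ≡ x_2 (mod 75).
Thus h is injective.
We now compute 17⁻¹ mod 75 explicitly. Euclid's algorithm: 75 = 4·17 + 7, 17 = 2·7 + 3, 7 = 2·3 + 1; back-substituting gives 1 = 53·17 − 12·75, so 17⁻¹ ≡ 53 (mod 75).
Since h is injective, we compute h⁻¹(48): solve 17x + 20 ≡ 48 (mod 75), i.e. 17x ≡ 28 (mod 75).
Multiplying by 17⁻¹ = 53 gives x ≡ 53·28 = 1484 = 19·75 + 59 ≡ 59 (mod 75).
Check: h(59) = 17·59 + 20 = 1023 = 13·75 + 48 ≡ 48 (mod 75).

59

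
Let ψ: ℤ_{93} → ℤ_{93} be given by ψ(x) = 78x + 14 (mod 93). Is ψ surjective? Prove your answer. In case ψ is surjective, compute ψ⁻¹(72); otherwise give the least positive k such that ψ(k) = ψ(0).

Since gcd(78, 93) = 3, we have 78x ≡ 0 (mod 3) for all x, so ψ(x) ≡ 2 (mod 3).
But 0 ≢ 2 (mod 3), so 0 ∈ ℤ_{93} has no preimage. Therefore ψ is not surjective.
Since ψ is not surjective, we find the least positive k with ψ(k) = ψ(0): this means 78k ≡ 0 (mod 93), i.e. 93 ∣ 78k. Since gcd(78, 93) = 3, dividing through by 3 this holds exactly when 31 ∣ 26k, and as gcd(26, 31) = 1, exactly when 31 ∣ k.
The smallest positive such k is 31.

31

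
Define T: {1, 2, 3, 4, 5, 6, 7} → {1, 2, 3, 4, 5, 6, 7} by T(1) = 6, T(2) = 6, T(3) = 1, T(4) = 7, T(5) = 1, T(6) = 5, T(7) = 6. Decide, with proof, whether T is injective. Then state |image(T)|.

T(1) = 6 = T(2) with 1 ≠ 2, so T is not injective.
The image of T is {1, 5, 6, 7}, which has 4 elements.

4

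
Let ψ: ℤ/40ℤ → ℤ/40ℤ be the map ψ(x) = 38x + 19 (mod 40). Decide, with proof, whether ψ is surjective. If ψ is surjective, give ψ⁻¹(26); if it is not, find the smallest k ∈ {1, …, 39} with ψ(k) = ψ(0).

20

Since gcd(38, 40) = 2, we have 38x ≡ 0 (mod 2) for all x, so ψ(x) ≡ 1 (mod 2).
But 0 ≢ 1 (mod 2), so 0 ∈ ℤ/40ℤ has no preimage. Therefore ψ is not surjective.
Since ψ is not surjective, we find the least positive k with ψ(k) = ψ(0): this means 38k ≡ 0 (mod 40), i.e. 40 ∣ 38k. Since gcd(38, 40) = 2, dividing through by 2 this holds exactly when 20 ∣ 19k, and as gcd(19, 20) = 1, exactly when 20 ∣ k.
The smallest positive such k is 20.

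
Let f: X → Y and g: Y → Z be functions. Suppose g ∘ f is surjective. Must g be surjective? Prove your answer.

surjective

Let c ∈ Z. Since g ∘ f is surjective, some a ∈ X has g(f(a)) = c. Then b = f(a) ∈ Y satisfies g(b) = c. So g is surjective.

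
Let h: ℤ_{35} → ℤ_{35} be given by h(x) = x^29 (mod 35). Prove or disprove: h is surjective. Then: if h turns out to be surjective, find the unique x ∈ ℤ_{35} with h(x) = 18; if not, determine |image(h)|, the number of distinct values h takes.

Computing x^29 mod 35 for each x (by repeated squaring, reducing mod 35 at every step), the values h(0), h(1), …, h(34) are: 0, 1, 32, 33, 9, 10, 6, 7, 8, 4, 5, 16, 17, 13, 14, 15, 11, 12, 23, 24, 20, 21, 22, 18, 19, 30, 31, 27, 28, 29, 25, 26, 2, 3, 34.
Every element of ℤ_{35} appears exactly once in this list, so h is a bijection, and in particular surjective.
Since h is surjective, we read off the preimage of 18 from the same table: h(23) = 18, so h⁻¹(18) = 23.

23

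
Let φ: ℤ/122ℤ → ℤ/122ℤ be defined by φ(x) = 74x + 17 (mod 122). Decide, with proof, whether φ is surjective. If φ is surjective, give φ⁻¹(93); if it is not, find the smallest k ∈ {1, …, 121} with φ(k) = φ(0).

Since gcd(74, 122) = 2, we have 74x ≡ 0 (mod 2) for all x, so φ(x) ≡ 1 (mod 2).
But 0 ≢ 1 (mod 2), so 0 ∈ ℤ/122ℤ has no preimage. Thus φ is not surjective.
Since φ is not surjective, we find the least positive k with φ(k) = φ(0): this means 74k ≡ 0 (mod 122), i.e. 122 ∣ 74k. Since gcd(74, 122) = 2, dividing through by 2 this holds exactly when 61 ∣ 37k, and as gcd(37, 61) = 1, exactly when 61 ∣ k.
The smallest positive such k is 61.

61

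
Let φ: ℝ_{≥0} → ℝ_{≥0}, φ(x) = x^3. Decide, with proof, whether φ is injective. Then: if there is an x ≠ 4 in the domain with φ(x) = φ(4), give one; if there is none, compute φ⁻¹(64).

On ℝ_{≥0}, x ↦ x^3 is strictly increasing, so φ(x_1) = φ(x_2) forces x_1 = x_2. Therefore φ is injective.
Since x ↦ x^3 is strictly increasing on ℝ_{≥0}, it is injective there, so no x ≠ 4 in the domain has φ(x) = φ(4). We therefore compute φ⁻¹(64) = 64^{1/3} = 4 (indeed 4^3 = 64).

4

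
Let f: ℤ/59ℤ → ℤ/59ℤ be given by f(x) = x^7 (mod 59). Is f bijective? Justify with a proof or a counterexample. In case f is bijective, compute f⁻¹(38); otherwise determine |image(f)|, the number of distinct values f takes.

Since 59 is prime, the nonzero elements of ℤ/59ℤ form a cyclic group of order 58.
As gcd(7, 58) = 1, raising to the 7th power is a bijection on this group: if u^7 ≡ v^7 then (uv^{−1})^7 = 1, and the only element of order dividing gcd(7, 58) = 1 is 1, so u = v.
With f(0) = 0 this makes f injective on all of ℤ/59ℤ, hence bijective (finite equal-size domain and codomain). In particular f is bijective.
Since f is bijective, we find the preimage of 38. The inverse of x ↦ x^7 on (ℤ/59ℤ)^× is x ↦ x^25, because 7·25 = 175 = 3·58 + 1 ≡ 1 (mod 58) and x^{58} = 1 for x ≠ 0 (Fermat). So f⁻¹(38) = 38^25 mod 59.
Repeated squaring mod 59: 38^1 ≡ 38, 38^2 ≡ 38² = 1444 ≡ 28, 38^4 ≡ 28² = 784 ≡ 17, 38^8 ≡ 17² = 289 ≡ 53, 38^16 ≡ 53² = 2809 ≡ 36. Since 25 = 16 + 8 + 1, 38^25 ≡ 36·53·38: 36·53 = 1908 ≡ 20, then 20·38 = 760 ≡ 52. So 38^25 ≡ 52 (mod 59).
Hence f⁻¹(38) = 52.

52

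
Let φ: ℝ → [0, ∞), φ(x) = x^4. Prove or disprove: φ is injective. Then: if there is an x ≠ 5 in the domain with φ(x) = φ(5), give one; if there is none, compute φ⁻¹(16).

-5

φ(5) = 625 = (−5)^4 = φ(−5) (since 4 is even), with 5 ≠ −5. So φ is not injective.
For the follow-up, such an x exists: taking x = −5 ∈ ℝ gives φ(−5) = 625 = φ(5) with −5 ≠ 5.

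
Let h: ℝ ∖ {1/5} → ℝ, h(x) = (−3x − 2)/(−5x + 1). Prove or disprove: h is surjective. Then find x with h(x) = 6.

If h(x) = 3/5, cross-multiplying gives −5(−3x − 2) = −3(−5x + 1), which simplifies to 10 = −3 — false.  So 3/5 has no preimage and h is not surjective.
Solving h(x) = 6: cross-multiplying gives −3x − 2 = 6(−5x + 1), which rearranges to 27x = 8, so x = 8/27.

8/27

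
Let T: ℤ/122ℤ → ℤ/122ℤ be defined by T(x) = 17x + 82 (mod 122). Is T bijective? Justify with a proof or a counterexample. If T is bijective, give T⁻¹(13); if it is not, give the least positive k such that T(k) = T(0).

39

Suppose T(u) = T(v) in ℤ/122ℤ. Then 17u + 82 ≡ 17v + 82 (mod 122), hence 17(u − v) ≡ 0 (mod 122).
Since gcd(17, 122) = 1, 17 is invertible modulo 122, so u − v ≡ 0 (mod 122), i.e. u = v.
We now compute 17⁻¹ mod 122 explicitly. Euclid's algorithm: 122 = 7·17 + 3, 17 = 5·3 + 2, 3 = 1·2 + 1; back-substituting gives 1 = 79·17 − 11·122, so 17⁻¹ ≡ 79 (mod 122).
Then y ↦ 79(y − 82) is a two-sided inverse to T, so every y ∈ ℤ/122ℤ has a preimage.
So T is bijective.
Since T is bijective, we compute T⁻¹(13): solve 17x + 82 ≡ 13 (mod 122), i.e. 17x ≡ 53 (mod 122).
Multiplying by 17⁻¹ = 79 gives x ≡ 79·53 = 4187 = 34·122 + 39 ≡ 39 (mod 122).
Check: T(39) = 17·39 + 82 = 745 = 6·122 + 13 ≡ 13 (mod 122).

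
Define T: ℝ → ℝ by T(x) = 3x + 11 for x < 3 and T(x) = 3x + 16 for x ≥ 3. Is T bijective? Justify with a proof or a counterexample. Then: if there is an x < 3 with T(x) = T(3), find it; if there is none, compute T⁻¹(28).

4

Both pieces are strictly increasing (slopes 3 and 3), so each is injective on its own interval.
The left piece maps (−∞, 3) onto (−∞, 20); the right piece maps [3, ∞) onto [25, ∞).
The images leave a gap (20 has no preimage), so T is not surjective, hence not bijective.
Because the two images are disjoint, no x < 3 has T(x) = T(3), so we compute T⁻¹(28): 28 lies in [25, ∞), so solve 3x + 16 = 28: x = (28 − 16)/3 = 4.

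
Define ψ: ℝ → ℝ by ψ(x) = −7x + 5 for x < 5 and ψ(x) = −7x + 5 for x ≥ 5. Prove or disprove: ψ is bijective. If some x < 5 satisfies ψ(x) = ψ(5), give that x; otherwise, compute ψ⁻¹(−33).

Both pieces are strictly decreasing (slopes −7 and −7), so each is injective on its own interval.
The left piece maps (−∞, 5) onto (−30, ∞); the right piece maps [5, ∞) onto (−∞, −30].
Since −30 = −30, the images partition ℝ: ψ is injective and surjective, hence bijective.
Because the two images are disjoint, no x < 5 has ψ(x) = ψ(5), so we compute ψ⁻¹(−33): −33 lies in (−∞, −30], so solve −7x + 5 = −33: x = (−33 − 5)/(−7) = 38/7.

38/7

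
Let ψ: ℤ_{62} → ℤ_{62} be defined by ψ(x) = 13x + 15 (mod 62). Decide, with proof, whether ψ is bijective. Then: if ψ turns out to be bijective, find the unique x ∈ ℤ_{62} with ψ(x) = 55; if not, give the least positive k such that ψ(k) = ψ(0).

46

Recall: ψ is injective if ψ(u) = ψ(v) implies u = v.
Suppose ψ(u) = ψ(v) in ℤ_{62}. Then 13u + 15 ≡ 13v + 15 (mod 62), so 13(u − v) ≡ 0 (mod 62).
Since gcd(13, 62) = 1, 13 is invertible modulo 62, hence u − v ≡ 0 (mod 62), i.e. u = v.
We now compute 13⁻¹ mod 62 explicitly. Euclid's algorithm: 62 = 4·13 + 10, 13 = 1·10 + 3, 10 = 3·3 + 1; back-substituting gives 1 = 43·13 − 9·62, so 13⁻¹ ≡ 43 (mod 62).
Then y ↦ 43(y − 15) is a two-sided inverse to ψ, so every y ∈ ℤ_{62} has a preimage.
Hence ψ is bijective.
Since ψ is bijective, we compute ψ⁻¹(55): solve 13x + 15 ≡ 55 (mod 62), i.e. 13x ≡ 40 (mod 62).
Multiplying by 13⁻¹ = 43 gives x ≡ 43·40 = 1720 = 27·62 + 46 ≡ 46 (mod 62).
Check: ψ(46) = 13·46 + 15 = 613 = 9·62 + 55 ≡ 55 (mod 62).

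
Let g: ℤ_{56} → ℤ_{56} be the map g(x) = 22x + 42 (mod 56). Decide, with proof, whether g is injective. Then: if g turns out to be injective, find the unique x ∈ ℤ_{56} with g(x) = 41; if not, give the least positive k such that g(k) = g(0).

By definition, g is injective if g(x_1) = g(x_2) implies x_1 = x_2.
We have gcd(22, 56) = 2 > 1. Taking x_1 = 0 and x_2 = 28: g(0) = 42 and g(28) = 22·28 + 42 = 658 ≡ 42 (mod 56).
So g(0) = g(28) while 0 ≠ 28, hence g is not injective.
Since g is not injective, we find the least positive k with g(k) = g(0): this means 22k ≡ 0 (mod 56), i.e. 56 ∣ 22k. Since gcd(22, 56) = 2, dividing through by 2 this holds exactly when 28 ∣ 11k, and as gcd(11, 28) = 1, exactly when 28 ∣ k.
The smallest positive such k is 28.

28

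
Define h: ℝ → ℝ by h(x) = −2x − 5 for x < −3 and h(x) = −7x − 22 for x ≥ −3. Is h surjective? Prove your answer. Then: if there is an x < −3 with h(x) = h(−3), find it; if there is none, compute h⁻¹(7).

Both pieces are strictly decreasing (slopes −2 and −7), so each is injective on its own interval.
The left piece maps (−∞, −3) onto (1, ∞); the right piece maps [−3, ∞) onto (−∞, −1].
The union (1, ∞) ∪ (−∞, −1] omits the interval between 1 and −1; in particular 1 has no preimage. So h is not surjective.
Because the two images are disjoint, no x < −3 has h(x) = h(−3), so we compute h⁻¹(7): 7 lies in (1, ∞), so solve −2x − 5 = 7: x = (7 + 5)/(−2) = −6.

-6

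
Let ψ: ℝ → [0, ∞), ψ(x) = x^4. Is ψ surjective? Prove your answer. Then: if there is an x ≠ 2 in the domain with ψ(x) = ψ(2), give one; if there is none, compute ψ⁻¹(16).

For any y ∈ [0, ∞), x = y^{1/4} ∈ ℝ satisfies x^4 = y, so ψ is surjective.
For the follow-up, such an x exists: taking x = −2 ∈ ℝ gives ψ(−2) = 16 = ψ(2) with −2 ≠ 2.

-2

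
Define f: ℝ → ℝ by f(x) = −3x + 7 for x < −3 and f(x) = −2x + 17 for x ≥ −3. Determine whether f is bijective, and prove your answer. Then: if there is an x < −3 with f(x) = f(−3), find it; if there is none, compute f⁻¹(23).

Both pieces are strictly decreasing (slopes −3 and −2), so each is injective on its own interval.
The left piece maps (−∞, −3) onto (16, ∞); the right piece maps [−3, ∞) onto (−∞, 23].
These images overlap. In particular f(−3) = 23 (right piece), and solving −3x + 7 = 23 on the left piece gives x = −16/3 < −3.
So f(−16/3) = f(−3) with −16/3 ≠ −3, and f is not injective, hence not bijective. This x = −16/3 is the requested value below −3.

-16/3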